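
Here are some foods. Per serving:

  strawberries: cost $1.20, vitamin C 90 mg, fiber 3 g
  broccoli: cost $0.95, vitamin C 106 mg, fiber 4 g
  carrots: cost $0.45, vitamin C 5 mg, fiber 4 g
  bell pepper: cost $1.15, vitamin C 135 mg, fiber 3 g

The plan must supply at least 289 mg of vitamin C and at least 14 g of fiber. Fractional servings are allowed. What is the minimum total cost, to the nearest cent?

strawberries only: max(289/90, 14/3) = 4.667 servings → $5.60.
broccoli only: max(289/106, 14/4) = 3.5 servings → $3.33.
carrots only: max(289/5, 14/4) = 57.8 servings → $26.01.
bell pepper only: max(289/135, 14/3) = 4.667 servings → $5.37.
strawberries + broccoli: intersection lies outside the first quadrant.
strawberries + carrots with both tight: 3.148 servings and 1.139 servings → $4.29.
strawberries + bell pepper: the both-tight solution has a negative serving — not a feasible corner.
broccoli + carrots with both tight: 2.688 servings and 0.8119 servings → $2.92.
broccoli + bell pepper: intersection lies outside the first quadrant.
carrots + bell pepper with both tight: 1.949 servings and 2.069 servings → $3.26.
So the least-cost plan costs $2.92.

$2.92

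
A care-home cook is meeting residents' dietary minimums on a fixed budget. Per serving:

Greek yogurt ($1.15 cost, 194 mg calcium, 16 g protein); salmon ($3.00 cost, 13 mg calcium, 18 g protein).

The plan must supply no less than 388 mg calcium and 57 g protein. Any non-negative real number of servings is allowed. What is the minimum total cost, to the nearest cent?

At the optimum either one food covers both requirements or two foods hit both targets exactly; no other combination can be cheaper.
Greek yogurt only: max(388/194, 57/16) = 3.562 servings → $4.10.
salmon only: max(388/13, 57/18) = 29.85 servings → $89.54.
Greek yogurt + salmon with both tight: 1.901 servings and 1.477 servings → $6.62.
The minimum over all feasible corners is $4.10.

$4.10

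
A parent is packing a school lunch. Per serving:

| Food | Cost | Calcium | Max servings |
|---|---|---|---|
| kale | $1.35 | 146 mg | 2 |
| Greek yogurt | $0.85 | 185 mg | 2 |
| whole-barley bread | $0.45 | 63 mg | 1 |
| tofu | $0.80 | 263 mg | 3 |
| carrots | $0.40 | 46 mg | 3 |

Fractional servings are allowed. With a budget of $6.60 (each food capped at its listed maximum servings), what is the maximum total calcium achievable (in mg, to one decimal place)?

Calcium per dollar: tofu 328.8, Greek yogurt 217.6, whole-barley bread 140, carrots 115, kale 108.1.
Take 3 servings of tofu: spends $2.40, +789.0 mg calcium (running total 789.0 mg).
Take 2 servings of Greek yogurt: spends $1.70, +370.0 mg calcium (running total 1159.0 mg).
Take 1 serving of whole-barley bread: spends $0.45, +63.0 mg calcium (running total 1222.0 mg).
Take 3 servings of carrots: spends $1.20, +138.0 mg calcium (running total 1360.0 mg).
Take 0.6296 servings of kale: spends $0.85, +91.9 mg calcium (running total 1451.9 mg).
Filling greedily by calcium-per-dollar is optimal for one linear limit, giving 1451.9 mg.

1451.9 mg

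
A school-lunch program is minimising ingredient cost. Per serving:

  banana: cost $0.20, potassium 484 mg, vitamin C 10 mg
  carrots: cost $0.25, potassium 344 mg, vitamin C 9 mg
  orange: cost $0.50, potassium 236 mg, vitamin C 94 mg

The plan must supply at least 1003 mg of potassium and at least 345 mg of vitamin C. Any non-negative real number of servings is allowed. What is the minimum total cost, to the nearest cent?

$1.88

banana only: max(1003/484, 345/10) = 34.5 servings → $6.90.
carrots only: max(1003/344, 345/9) = 38.33 servings → $9.58.
orange only: max(1003/236, 345/94) = 4.25 servings → $2.12.
banana + carrots: the both-tight solution has a negative serving — not a feasible corner.
banana + orange with both tight: 0.2982 servings and 3.638 servings → $1.88.
carrots + orange with both tight: 0.4257 servings and 3.629 servings → $1.92.
Cheapest feasible corner: $1.88.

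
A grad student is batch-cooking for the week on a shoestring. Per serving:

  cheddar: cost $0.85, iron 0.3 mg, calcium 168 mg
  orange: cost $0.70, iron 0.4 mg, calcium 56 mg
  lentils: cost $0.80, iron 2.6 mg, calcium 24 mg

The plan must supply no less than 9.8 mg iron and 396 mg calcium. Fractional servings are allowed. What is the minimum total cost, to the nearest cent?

With two linear requirements the optimum uses one or two foods; enumerate the corners.
cheddar only: max(9.8/0.3, 396/168) = 32.67 servings → $27.77.
orange only: max(9.8/0.4, 396/56) = 24.5 servings → $17.15.
lentils only: max(9.8/2.6, 396/24) = 16.5 servings → $13.20.
cheddar + orange: the both-tight solution has a negative serving — not a feasible corner.
cheddar + lentils with both tight: 1.849 servings and 3.556 servings → $4.42.
orange + lentils with both tight: 5.841 servings and 2.871 servings → $6.39.
So the least-cost plan costs $4.42.

$4.42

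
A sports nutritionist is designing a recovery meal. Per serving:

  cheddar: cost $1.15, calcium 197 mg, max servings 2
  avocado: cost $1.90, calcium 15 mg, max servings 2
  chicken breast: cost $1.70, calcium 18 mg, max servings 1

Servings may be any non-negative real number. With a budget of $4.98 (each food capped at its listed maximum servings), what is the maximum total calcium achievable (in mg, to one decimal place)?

Calcium per dollar: cheddar 171.3, chicken breast 10.59, avocado 7.895.
Take 2 servings of cheddar: spends $2.30, +394.0 mg calcium (running total 394.0 mg).
Take 1 serving of chicken breast: spends $1.70, +18.0 mg calcium (running total 412.0 mg).
Take 0.5158 servings of avocado: spends $0.98, +7.7 mg calcium (running total 419.7 mg).
Filling greedily by calcium-per-dollar is optimal for one linear limit, giving 419.7 mg.

419.7 mg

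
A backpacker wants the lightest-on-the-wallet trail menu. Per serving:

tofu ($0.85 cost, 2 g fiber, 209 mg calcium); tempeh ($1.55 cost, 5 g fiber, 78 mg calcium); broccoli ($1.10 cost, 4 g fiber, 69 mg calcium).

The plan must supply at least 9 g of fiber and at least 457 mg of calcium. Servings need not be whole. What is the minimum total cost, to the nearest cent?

An LP optimum is at a vertex; with two nutrient constraints at most two foods are used. Check each candidate.
tofu only: max(9/2, 457/209) = 4.5 servings → $3.83.
tempeh only: max(9/5, 457/78) = 5.859 servings → $9.08.
broccoli only: max(9/4, 457/69) = 6.623 servings → $7.29.
tofu + tempeh with both tight: 1.781 servings and 1.088 servings → $3.20.
tofu + broccoli with both tight: 1.729 servings and 1.385 servings → $2.99.
tempeh + broccoli with both targets exact would need a negative amount; discard.
The minimum over all feasible corners is $2.99.

$2.99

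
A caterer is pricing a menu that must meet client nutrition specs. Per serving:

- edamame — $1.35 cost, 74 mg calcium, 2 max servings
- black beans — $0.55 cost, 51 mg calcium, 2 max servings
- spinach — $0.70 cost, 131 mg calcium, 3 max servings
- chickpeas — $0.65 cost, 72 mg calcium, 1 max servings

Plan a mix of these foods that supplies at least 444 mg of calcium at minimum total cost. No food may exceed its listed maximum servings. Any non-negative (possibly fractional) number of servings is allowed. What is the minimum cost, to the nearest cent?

$2.56

Cost per mg of calcium: spinach $0.0053, chickpeas $0.0090, black beans $0.0108, edamame $0.0182.
Take 3 servings of spinach: +393.0 mg calcium for $2.10 (total $2.10, still need 51.0 mg).
Take 0.7083 servings of chickpeas: +51.0 mg calcium for $0.46 (total $2.56, still need 0.0 mg).
Filling from the cheapest source first is optimal under one linear minimum: $2.56.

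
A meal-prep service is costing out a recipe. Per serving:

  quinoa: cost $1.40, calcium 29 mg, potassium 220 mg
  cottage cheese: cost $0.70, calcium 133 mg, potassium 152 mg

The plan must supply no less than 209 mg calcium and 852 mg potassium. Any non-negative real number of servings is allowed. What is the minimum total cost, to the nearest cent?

$3.92

A basic optimal solution has at most two foods positive. Try each food alone and each pair with both targets met exactly.
quinoa only: max(209/29, 852/220) = 7.207 servings → $10.09.
cottage cheese only: max(209/133, 852/152) = 5.605 servings → $3.92.
quinoa + cottage cheese with both tight: 3.281 servings and 0.8559 servings → $5.19.
So the least-cost plan costs $3.92.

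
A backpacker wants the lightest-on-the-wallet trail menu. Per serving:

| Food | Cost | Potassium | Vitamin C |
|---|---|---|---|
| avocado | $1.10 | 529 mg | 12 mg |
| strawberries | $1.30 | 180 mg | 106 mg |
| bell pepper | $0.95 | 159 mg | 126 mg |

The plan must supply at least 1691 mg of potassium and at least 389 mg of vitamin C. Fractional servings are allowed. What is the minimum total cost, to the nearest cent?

$5.29

At the optimum either one food covers both requirements or two foods hit both targets exactly; no other combination can be cheaper.
avocado only: max(1691/529, 389/12) = 32.42 servings → $35.66.
strawberries only: max(1691/180, 389/106) = 9.394 servings → $12.21.
bell pepper only: max(1691/159, 389/126) = 10.64 servings → $10.10.
avocado + strawberries with both tight: 2.026 servings and 3.44 servings → $6.70.
avocado + bell pepper with both tight: 2.336 servings and 2.865 servings → $5.29.
strawberries + bell pepper: the both-tight solution has a negative serving — not a feasible corner.
So the least-cost plan costs $5.29.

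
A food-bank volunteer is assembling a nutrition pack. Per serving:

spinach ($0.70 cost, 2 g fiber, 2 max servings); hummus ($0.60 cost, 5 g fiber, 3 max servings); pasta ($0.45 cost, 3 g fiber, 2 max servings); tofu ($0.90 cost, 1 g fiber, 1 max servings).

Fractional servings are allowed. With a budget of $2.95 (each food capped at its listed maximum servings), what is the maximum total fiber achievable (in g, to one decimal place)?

Fiber per dollar: hummus 8.333, pasta 6.667, spinach 2.857, tofu 1.111.
Take 3 servings of hummus: spends $1.80, +15.0 g fiber (running total 15.0 g).
Take 2 servings of pasta: spends $0.90, +6.0 g fiber (running total 21.0 g).
Take 0.3571 servings of spinach: spends $0.25, +0.7 g fiber (running total 21.7 g).
Greedy by best ratio exhausts the cost allowance optimally: 21.7 g.

21.7 g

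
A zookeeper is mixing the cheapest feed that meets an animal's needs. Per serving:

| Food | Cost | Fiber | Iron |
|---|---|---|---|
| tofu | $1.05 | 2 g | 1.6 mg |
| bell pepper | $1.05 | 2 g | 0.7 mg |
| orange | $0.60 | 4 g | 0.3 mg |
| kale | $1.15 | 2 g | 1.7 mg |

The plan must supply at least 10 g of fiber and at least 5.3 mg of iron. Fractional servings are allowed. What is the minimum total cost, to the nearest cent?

Two binding constraints pin down two serving amounts, so the optimal mix uses at most two foods. The candidates are each food alone (scaled to the tighter of fiber/iron) and each pair with both constraints tight.
tofu only: max(10/2, 5.3/1.6) = 5 servings → $5.25.
bell pepper only: max(10/2, 5.3/0.7) = 7.571 servings → $7.95.
orange only: max(10/4, 5.3/0.3) = 17.67 servings → $10.60.
kale only: max(10/2, 5.3/1.7) = 5 servings → $5.75.
tofu + bell pepper with both tight: 2 servings and 3 servings → $5.25.
tofu + orange with both tight: 3.138 servings and 0.931 servings → $3.85.
tofu + kale: the both-tight solution has a negative serving — not a feasible corner.
bell pepper + orange: the both-tight solution has a negative serving — not a feasible corner.
bell pepper + kale with both tight: 3.2 servings and 1.8 servings → $5.43.
orange + kale with both tight: 1.032 servings and 2.935 servings → $4.00.
The minimum over all feasible corners is $3.85.

$3.85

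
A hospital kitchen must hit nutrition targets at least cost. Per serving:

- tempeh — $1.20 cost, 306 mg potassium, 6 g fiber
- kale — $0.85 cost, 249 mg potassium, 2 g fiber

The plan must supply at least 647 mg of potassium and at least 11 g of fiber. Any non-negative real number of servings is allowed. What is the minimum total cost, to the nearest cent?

Two binding constraints pin down two serving amounts, so the optimal mix uses at most two foods. The candidates are each food alone (scaled to the tighter of potassium/fiber) and each pair with both constraints tight.
tempeh only: max(647/306, 11/6) = 2.114 servings → $2.54.
kale only: max(647/249, 11/2) = 5.5 servings → $4.67.
tempeh + kale with both tight: 1.638 servings and 0.585 servings → $2.46.
The minimum over all feasible corners is $2.46.

$2.46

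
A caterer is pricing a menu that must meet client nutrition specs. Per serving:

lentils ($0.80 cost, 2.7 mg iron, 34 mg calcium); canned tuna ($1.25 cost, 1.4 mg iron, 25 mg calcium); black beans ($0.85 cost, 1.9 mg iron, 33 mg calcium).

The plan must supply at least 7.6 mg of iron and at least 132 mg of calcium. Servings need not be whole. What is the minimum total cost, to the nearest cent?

An LP optimum is at a vertex; with two nutrient constraints at most two foods are used. Check each candidate.
lentils only: max(7.6/2.7, 132/34) = 3.882 servings → $3.11.
canned tuna only: max(7.6/1.4, 132/25) = 5.429 servings → $6.79.
black beans only: max(7.6/1.9, 132/33) = 4 servings → $3.40.
lentils + canned tuna with both tight: 0.2613 servings and 4.925 servings → $6.36.
lentils + black beans with both tight: 0 servings and 4 servings → $3.40.
canned tuna + black beans with both tight: 0 servings and 4 servings → $3.40.
Cheapest feasible corner: $3.11.

$3.11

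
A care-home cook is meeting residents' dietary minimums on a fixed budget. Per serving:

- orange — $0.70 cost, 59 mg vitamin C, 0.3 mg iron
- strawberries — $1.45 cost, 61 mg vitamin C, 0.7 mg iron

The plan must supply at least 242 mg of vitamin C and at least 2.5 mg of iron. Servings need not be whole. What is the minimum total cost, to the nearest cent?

The cheapest plan sits at a corner of the feasible region — with two constraints it uses at most two foods.
orange only: max(242/59, 2.5/0.3) = 8.333 servings → $5.83.
strawberries only: max(242/61, 2.5/0.7) = 3.967 servings → $5.75.
orange + strawberries with both tight: 0.7348 servings and 3.257 servings → $5.24.
So the least-cost plan costs $5.24.

$5.24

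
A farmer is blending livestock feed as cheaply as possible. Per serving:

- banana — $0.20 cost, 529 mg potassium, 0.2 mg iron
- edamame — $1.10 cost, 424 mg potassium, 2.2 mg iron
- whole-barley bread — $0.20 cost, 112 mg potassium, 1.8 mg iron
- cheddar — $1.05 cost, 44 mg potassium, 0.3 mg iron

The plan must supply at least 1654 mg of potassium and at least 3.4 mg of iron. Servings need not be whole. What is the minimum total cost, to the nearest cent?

Two binding constraints pin down two serving amounts, so the optimal mix uses at most two foods. The candidates are each food alone (scaled to the tighter of potassium/iron) and each pair with both constraints tight.
banana only: max(1654/529, 3.4/0.2) = 17 servings → $3.40.
edamame only: max(1654/424, 3.4/2.2) = 3.901 servings → $4.29.
whole-barley bread only: max(1654/112, 3.4/1.8) = 14.77 servings → $2.95.
cheddar only: max(1654/44, 3.4/0.3) = 37.59 servings → $39.47.
banana + edamame with both tight: 2.036 servings and 1.36 servings → $1.90.
banana + whole-barley bread with both tight: 2.792 servings and 1.579 servings → $0.87.
banana + cheddar with both tight: 2.312 servings and 9.792 servings → $10.74.
edamame + whole-barley bread: the both-tight solution has a negative serving — not a feasible corner.
edamame + cheddar: the both-tight solution has a negative serving — not a feasible corner.
whole-barley bread + cheddar: intersection lies outside the first quadrant.
So the least-cost plan costs $0.87.

$0.87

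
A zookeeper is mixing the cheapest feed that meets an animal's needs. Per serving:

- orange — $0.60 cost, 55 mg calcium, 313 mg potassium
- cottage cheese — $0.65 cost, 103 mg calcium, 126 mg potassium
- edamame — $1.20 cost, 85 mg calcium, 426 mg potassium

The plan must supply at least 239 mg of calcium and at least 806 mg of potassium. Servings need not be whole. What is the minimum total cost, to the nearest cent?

$2.04

For a min-cost LP with two ≥-constraints, a basic feasible solution has at most two positive variables.
orange only: max(239/55, 806/313) = 4.345 servings → $2.61.
cottage cheese only: max(239/103, 806/126) = 6.397 servings → $4.16.
edamame only: max(239/85, 806/426) = 2.812 servings → $3.37.
orange + cottage cheese with both tight: 2.09 servings and 1.204 servings → $2.04.
orange + edamame: the both-tight solution has a negative serving — not a feasible corner.
cottage cheese + edamame with both tight: 1.004 servings and 1.595 servings → $2.57.
The minimum over all feasible corners is $2.04.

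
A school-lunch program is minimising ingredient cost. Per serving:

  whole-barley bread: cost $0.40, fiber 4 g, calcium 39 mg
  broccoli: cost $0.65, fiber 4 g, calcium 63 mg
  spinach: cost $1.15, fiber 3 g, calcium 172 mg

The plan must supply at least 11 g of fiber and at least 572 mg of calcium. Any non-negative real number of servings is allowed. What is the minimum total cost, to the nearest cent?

Two binding constraints pin down two serving amounts, so the optimal mix uses at most two foods. The candidates are each food alone (scaled to the tighter of fiber/calcium) and each pair with both constraints tight.
whole-barley bread only: max(11/4, 572/39) = 14.67 servings → $5.87.
broccoli only: max(11/4, 572/63) = 9.079 servings → $5.90.
spinach only: max(11/3, 572/172) = 3.667 servings → $4.22.
whole-barley bread + broccoli with both targets exact would need a negative amount; discard.
whole-barley bread + spinach with both tight: 0.3082 servings and 3.256 servings → $3.87.
broccoli + spinach with both tight: 0.3527 servings and 3.196 servings → $3.91.
The minimum over all feasible corners is $3.87.

$3.87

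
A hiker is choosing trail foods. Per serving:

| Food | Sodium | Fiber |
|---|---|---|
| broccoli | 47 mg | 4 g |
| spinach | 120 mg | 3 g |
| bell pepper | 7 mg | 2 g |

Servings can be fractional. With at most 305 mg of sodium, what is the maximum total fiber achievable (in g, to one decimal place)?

Fiber per mg sodium: bell pepper 0.2857, broccoli 0.08511, spinach 0.025.
With no serving limits, spend the whole sodium allowance on bell pepper: 305 mg / 7 mg × 2 g = 87.1 g.

87.1 g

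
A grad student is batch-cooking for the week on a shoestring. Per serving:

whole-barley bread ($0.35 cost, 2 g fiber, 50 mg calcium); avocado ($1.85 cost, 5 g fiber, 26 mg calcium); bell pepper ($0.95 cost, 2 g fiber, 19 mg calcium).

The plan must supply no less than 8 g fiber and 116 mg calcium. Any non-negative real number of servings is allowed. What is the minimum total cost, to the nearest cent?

whole-barley bread only: max(8/2, 116/50) = 4 servings → $1.40.
avocado only: max(8/5, 116/26) = 4.462 servings → $8.25.
bell pepper only: max(8/2, 116/19) = 6.105 servings → $5.80.
whole-barley bread + avocado with both tight: 1.879 servings and 0.8485 servings → $2.23.
whole-barley bread + bell pepper with both tight: 1.29 servings and 2.71 servings → $3.03.
avocado + bell pepper with both targets exact would need a negative amount; discard.
The minimum over all feasible corners is $1.40.

$1.40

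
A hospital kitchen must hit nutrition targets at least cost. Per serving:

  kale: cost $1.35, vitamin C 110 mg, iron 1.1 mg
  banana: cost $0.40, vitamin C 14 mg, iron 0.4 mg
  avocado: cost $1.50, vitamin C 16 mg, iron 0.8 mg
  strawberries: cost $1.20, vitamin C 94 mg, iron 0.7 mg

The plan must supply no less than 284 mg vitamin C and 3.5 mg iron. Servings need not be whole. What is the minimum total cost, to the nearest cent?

$4.06

With two linear requirements the optimum uses one or two foods; enumerate the corners.
kale only: max(284/110, 3.5/1.1) = 3.182 servings → $4.30.
banana only: max(284/14, 3.5/0.4) = 20.29 servings → $8.11.
avocado only: max(284/16, 3.5/0.8) = 17.75 servings → $26.62.
strawberries only: max(284/94, 3.5/0.7) = 5 servings → $6.00.
kale + banana with both tight: 2.259 servings and 2.538 servings → $4.06.
kale + avocado with both tight: 2.432 servings and 1.031 servings → $4.83.
kale + strawberries: the both-tight solution has a negative serving — not a feasible corner.
banana + avocado with both targets exact would need a negative amount; discard.
banana + strawberries with both tight: 4.683 servings and 2.324 servings → $4.66.
avocado + strawberries with both tight: 2.034 servings and 2.675 servings → $6.26.
The minimum over all feasible corners is $4.06.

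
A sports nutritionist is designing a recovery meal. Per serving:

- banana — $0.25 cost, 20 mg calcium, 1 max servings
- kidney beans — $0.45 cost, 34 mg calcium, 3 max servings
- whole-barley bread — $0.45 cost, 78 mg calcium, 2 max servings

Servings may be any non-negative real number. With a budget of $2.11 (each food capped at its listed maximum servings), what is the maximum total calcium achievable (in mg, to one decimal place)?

248.5 mg

Calcium per dollar: whole-barley bread 173.3, banana 80, kidney beans 75.56.
Take 2 servings of whole-barley bread: spends $0.90, +156.0 mg calcium (running total 156.0 mg).
Take 1 serving of banana: spends $0.25, +20.0 mg calcium (running total 176.0 mg).
Take 2.133 servings of kidney beans: spends $0.96, +72.5 mg calcium (running total 248.5 mg).
Filling greedily by calcium-per-dollar is optimal for one linear limit, giving 248.5 mg.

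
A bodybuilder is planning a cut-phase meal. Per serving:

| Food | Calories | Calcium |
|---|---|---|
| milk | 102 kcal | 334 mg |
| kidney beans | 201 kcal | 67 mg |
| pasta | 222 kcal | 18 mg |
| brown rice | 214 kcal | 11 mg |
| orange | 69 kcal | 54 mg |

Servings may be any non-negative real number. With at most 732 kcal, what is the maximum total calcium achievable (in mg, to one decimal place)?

Calcium per kcal: milk 3.275, orange 0.7826, kidney beans 0.3333, pasta 0.08108, brown rice 0.0514.
With no serving limits, spend the whole calories allowance on milk: 732 kcal / 102 kcal × 334 mg = 2396.9 mg.

2396.9 mg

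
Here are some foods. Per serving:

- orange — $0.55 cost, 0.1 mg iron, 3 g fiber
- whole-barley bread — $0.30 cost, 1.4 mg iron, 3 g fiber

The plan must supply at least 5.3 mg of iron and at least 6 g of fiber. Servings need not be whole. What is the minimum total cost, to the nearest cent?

$1.14

Two binding constraints pin down two serving amounts, so the optimal mix uses at most two foods. The candidates are each food alone (scaled to the tighter of iron/fiber) and each pair with both constraints tight.
orange only: max(5.3/0.1, 6/3) = 53 servings → $29.15.
whole-barley bread only: max(5.3/1.4, 6/3) = 3.786 servings → $1.14.
orange + whole-barley bread: the both-tight solution has a negative serving — not a feasible corner.
So the least-cost plan costs $1.14.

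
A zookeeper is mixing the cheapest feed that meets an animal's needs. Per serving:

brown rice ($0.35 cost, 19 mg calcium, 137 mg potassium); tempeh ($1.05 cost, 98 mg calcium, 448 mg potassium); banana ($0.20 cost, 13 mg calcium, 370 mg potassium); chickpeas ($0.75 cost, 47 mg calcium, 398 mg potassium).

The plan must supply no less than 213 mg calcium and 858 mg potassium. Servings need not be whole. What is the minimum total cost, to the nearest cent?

$2.28

The cheapest plan sits at a corner of the feasible region — with two constraints it uses at most two foods.
brown rice only: max(213/19, 858/137) = 11.21 servings → $3.92.
tempeh only: max(213/98, 858/448) = 2.173 servings → $2.28.
banana only: max(213/13, 858/370) = 16.38 servings → $3.28.
chickpeas only: max(213/47, 858/398) = 4.532 servings → $3.40.
brown rice + tempeh: the both-tight solution has a negative serving — not a feasible corner.
brown rice + banana: intersection lies outside the first quadrant.
brown rice + chickpeas: the both-tight solution has a negative serving — not a feasible corner.
tempeh + banana with both targets exact would need a negative amount; discard.
tempeh + chickpeas: intersection lies outside the first quadrant.
banana + chickpeas with both targets exact would need a negative amount; discard.
Cheapest feasible corner: $2.28.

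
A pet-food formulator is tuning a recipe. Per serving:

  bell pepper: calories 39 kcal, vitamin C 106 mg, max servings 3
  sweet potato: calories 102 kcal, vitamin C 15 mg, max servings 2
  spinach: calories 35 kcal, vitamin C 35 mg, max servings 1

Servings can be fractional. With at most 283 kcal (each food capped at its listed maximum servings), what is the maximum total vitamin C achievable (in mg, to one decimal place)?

372.3 mg

Vitamin C per kcal: bell pepper 2.718, spinach 1, sweet potato 0.1471.
Take 3 servings of bell pepper: uses 117 kcal, +318.0 mg vitamin C (running total 318.0 mg).
Take 1 serving of spinach: uses 35 kcal, +35.0 mg vitamin C (running total 353.0 mg).
Take 1.284 servings of sweet potato: uses 131 kcal, +19.3 mg vitamin C (running total 372.3 mg).
Filling greedily by vitamin C-per-kcal is optimal for one linear limit, giving 372.3 mg.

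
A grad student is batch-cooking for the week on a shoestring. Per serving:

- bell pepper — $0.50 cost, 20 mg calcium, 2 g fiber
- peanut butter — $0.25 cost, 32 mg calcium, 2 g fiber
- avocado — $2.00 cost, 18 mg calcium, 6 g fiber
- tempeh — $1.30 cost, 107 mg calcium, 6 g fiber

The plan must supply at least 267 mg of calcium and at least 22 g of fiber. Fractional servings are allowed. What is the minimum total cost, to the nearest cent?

$2.75

Two binding constraints pin down two serving amounts, so the optimal mix uses at most two foods. The candidates are each food alone (scaled to the tighter of calcium/fiber) and each pair with both constraints tight.
bell pepper only: max(267/20, 22/2) = 13.35 servings → $6.67.
peanut butter only: max(267/32, 22/2) = 11 servings → $2.75.
avocado only: max(267/18, 22/6) = 14.83 servings → $29.67.
tempeh only: max(267/107, 22/6) = 3.667 servings → $4.77.
bell pepper + peanut butter with both tight: 7.083 servings and 3.917 servings → $4.52.
bell pepper + avocado: the both-tight solution has a negative serving — not a feasible corner.
bell pepper + tempeh with both tight: 8 servings and 1 serving → $5.30.
peanut butter + avocado with both tight: 7.731 servings and 1.09 servings → $4.11.
peanut butter + tempeh: the both-tight solution has a negative serving — not a feasible corner.
avocado + tempeh with both tight: 1.408 servings and 2.258 servings → $5.75.
So the least-cost plan costs $2.75.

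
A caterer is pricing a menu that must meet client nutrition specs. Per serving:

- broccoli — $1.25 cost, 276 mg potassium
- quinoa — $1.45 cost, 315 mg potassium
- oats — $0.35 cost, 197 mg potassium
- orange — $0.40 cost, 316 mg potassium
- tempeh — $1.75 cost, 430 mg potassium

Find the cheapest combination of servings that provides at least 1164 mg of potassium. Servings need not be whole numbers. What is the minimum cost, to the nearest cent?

Cost per mg of potassium: orange $0.0013, oats $0.0018, tempeh $0.0041, broccoli $0.0045, quinoa $0.0046.
With no serving limits, use only orange: 1164 mg / 316 mg = 3.684 servings × $0.40 = $1.47.

$1.47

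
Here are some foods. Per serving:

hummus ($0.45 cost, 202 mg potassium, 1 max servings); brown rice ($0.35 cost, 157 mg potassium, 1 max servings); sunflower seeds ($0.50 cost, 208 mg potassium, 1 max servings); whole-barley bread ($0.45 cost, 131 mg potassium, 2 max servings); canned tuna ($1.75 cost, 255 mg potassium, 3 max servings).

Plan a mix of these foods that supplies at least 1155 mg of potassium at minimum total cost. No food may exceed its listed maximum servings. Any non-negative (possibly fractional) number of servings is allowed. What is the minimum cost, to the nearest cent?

Cost per mg of potassium: hummus $0.0022, brown rice $0.0022, sunflower seeds $0.0024, whole-barley bread $0.0034, canned tuna $0.0069.
Take 1 serving of hummus: +202.0 mg potassium for $0.45 (total $0.45, still need 953.0 mg).
Take 1 serving of brown rice: +157.0 mg potassium for $0.35 (total $0.80, still need 796.0 mg).
Take 1 serving of sunflower seeds: +208.0 mg potassium for $0.50 (total $1.30, still need 588.0 mg).
Take 2 servings of whole-barley bread: +262.0 mg potassium for $0.90 (total $2.20, still need 326.0 mg).
Take 1.278 servings of canned tuna: +326.0 mg potassium for $2.24 (total $4.44, still need 0.0 mg).
Greedy by cheapest-per-mg is optimal for a single linear constraint, so the minimum cost is $4.44.

$4.44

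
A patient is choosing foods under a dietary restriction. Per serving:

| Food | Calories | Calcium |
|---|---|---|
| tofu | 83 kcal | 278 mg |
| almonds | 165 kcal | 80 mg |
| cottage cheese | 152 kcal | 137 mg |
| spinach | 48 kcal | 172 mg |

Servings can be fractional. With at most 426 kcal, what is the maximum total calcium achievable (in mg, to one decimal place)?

1526.5 mg

Calcium per kcal: spinach 3.583, tofu 3.349, cottage cheese 0.9013, almonds 0.4848.
With no serving limits, spend the whole calories allowance on spinach: 426 kcal / 48 kcal × 172 mg = 1526.5 mg.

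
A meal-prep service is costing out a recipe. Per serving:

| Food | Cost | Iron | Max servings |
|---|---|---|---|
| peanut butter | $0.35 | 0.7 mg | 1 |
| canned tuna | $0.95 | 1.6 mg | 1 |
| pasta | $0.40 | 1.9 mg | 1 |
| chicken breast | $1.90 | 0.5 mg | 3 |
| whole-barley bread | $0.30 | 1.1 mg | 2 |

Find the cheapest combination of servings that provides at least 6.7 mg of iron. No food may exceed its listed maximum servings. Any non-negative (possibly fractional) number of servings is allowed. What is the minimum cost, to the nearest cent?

$3.44

Cost per mg of iron: pasta $0.2105, whole-barley bread $0.2727, peanut butter $0.5000, canned tuna $0.5938, chicken breast $3.8000.
Take 1 serving of pasta: +1.9 mg iron for $0.40 (total $0.40, still need 4.8 mg).
Take 2 servings of whole-barley bread: +2.2 mg iron for $0.60 (total $1.00, still need 2.6 mg).
Take 1 serving of peanut butter: +0.7 mg iron for $0.35 (total $1.35, still need 1.9 mg).
Take 1 serving of canned tuna: +1.6 mg iron for $0.95 (total $2.30, still need 0.3 mg).
Take 0.6 servings of chicken breast: +0.3 mg iron for $1.14 (total $3.44, still need 0.0 mg).
Filling from the cheapest source first is optimal under one linear minimum: $3.44.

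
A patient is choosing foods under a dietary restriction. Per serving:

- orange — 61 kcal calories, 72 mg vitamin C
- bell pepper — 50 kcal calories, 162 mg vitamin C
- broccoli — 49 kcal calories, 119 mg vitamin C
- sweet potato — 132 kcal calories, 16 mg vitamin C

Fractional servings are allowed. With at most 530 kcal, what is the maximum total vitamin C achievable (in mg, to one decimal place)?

Vitamin C per kcal: bell pepper 3.24, broccoli 2.429, orange 1.18, sweet potato 0.1212.
With no serving limits, spend the whole calories allowance on bell pepper: 530 kcal / 50 kcal × 162 mg = 1717.2 mg.

1717.2 mg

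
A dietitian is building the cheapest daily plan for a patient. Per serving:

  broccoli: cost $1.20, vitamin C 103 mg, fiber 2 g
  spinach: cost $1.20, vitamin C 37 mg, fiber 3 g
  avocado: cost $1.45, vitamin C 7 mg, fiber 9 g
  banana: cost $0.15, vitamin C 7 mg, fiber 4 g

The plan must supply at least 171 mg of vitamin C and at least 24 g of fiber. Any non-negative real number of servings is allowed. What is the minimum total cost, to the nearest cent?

$2.36

A basic optimal solution has at most two foods positive. Try each food alone and each pair with both targets met exactly.
broccoli only: max(171/103, 24/2) = 12 servings → $14.40.
spinach only: max(171/37, 24/3) = 8 servings → $9.60.
avocado only: max(171/7, 24/9) = 24.43 servings → $35.42.
banana only: max(171/7, 24/4) = 24.43 servings → $3.66.
broccoli + spinach: intersection lies outside the first quadrant.
broccoli + avocado with both tight: 1.502 servings and 2.333 servings → $5.18.
broccoli + banana with both tight: 1.296 servings and 5.352 servings → $2.36.
spinach + avocado with both tight: 4.394 servings and 1.202 servings → $7.02.
spinach + banana with both tight: 4.063 servings and 2.953 servings → $5.32.
avocado + banana with both targets exact would need a negative amount; discard.
Cheapest feasible corner: $2.36.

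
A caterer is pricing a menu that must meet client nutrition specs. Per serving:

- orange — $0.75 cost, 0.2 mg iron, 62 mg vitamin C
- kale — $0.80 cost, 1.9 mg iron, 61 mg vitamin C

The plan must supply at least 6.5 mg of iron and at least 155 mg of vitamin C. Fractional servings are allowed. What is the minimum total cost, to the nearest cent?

This is a tiny linear program; its minimum lies at a vertex of the feasible set. List the vertices and price them.
orange only: max(6.5/0.2, 155/62) = 32.5 servings → $24.38.
kale only: max(6.5/1.9, 155/61) = 3.421 servings → $2.74.
orange + kale with both targets exact would need a negative amount; discard.
The minimum over all feasible corners is $2.74.

$2.74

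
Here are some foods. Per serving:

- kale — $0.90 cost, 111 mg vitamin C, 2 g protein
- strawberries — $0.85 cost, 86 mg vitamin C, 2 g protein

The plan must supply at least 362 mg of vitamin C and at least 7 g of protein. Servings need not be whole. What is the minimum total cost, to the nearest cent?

At the optimum either one food covers both requirements or two foods hit both targets exactly; no other combination can be cheaper.
kale only: max(362/111, 7/2) = 3.5 servings → $3.15.
strawberries only: max(362/86, 7/2) = 4.209 servings → $3.58.
kale + strawberries with both tight: 2.44 servings and 1.06 servings → $3.10.
Cheapest feasible corner: $3.10.

$3.10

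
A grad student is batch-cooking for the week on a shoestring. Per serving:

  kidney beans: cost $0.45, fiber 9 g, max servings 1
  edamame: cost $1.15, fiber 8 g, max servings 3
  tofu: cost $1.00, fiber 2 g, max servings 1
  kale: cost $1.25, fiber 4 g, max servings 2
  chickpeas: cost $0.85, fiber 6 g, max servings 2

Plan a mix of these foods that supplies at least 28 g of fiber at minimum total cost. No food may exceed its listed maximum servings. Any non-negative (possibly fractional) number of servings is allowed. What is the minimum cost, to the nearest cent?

Cost per g of fiber: kidney beans $0.0500, chickpeas $0.1417, edamame $0.1437, kale $0.3125, tofu $0.5000.
Take 1 serving of kidney beans: +9.0 g fiber for $0.45 (total $0.45, still need 19.0 g).
Take 2 servings of chickpeas: +12.0 g fiber for $1.70 (total $2.15, still need 7.0 g).
Take 0.875 servings of edamame: +7.0 g fiber for $1.01 (total $3.16, still need 0.0 g).
Filling from the cheapest source first is optimal under one linear minimum: $3.16.

$3.16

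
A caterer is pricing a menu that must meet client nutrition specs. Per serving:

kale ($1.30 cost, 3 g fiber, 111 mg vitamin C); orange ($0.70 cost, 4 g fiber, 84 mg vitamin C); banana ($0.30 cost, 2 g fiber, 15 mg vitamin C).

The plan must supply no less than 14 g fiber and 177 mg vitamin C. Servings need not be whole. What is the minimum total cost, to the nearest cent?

$2.23

kale only: max(14/3, 177/111) = 4.667 servings → $6.07.
orange only: max(14/4, 177/84) = 3.5 servings → $2.45.
banana only: max(14/2, 177/15) = 11.8 servings → $3.54.
kale + orange: the both-tight solution has a negative serving — not a feasible corner.
kale + banana with both tight: 0.8136 servings and 5.78 servings → $2.79.
orange + banana with both tight: 1.333 servings and 4.333 servings → $2.23.
So the least-cost plan costs $2.23.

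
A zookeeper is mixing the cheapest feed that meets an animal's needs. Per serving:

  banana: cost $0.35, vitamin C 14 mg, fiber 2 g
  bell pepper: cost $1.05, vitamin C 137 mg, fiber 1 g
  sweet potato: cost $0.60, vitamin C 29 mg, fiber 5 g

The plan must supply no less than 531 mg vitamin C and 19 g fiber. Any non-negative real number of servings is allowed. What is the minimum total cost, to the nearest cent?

$5.26

At the optimum either one food covers both requirements or two foods hit both targets exactly; no other combination can be cheaper.
banana only: max(531/14, 19/2) = 37.93 servings → $13.28.
bell pepper only: max(531/137, 19/1) = 19 servings → $19.95.
sweet potato only: max(531/29, 19/5) = 18.31 servings → $10.99.
banana + bell pepper with both tight: 7.969 servings and 3.062 servings → $6.00.
banana + sweet potato: the both-tight solution has a negative serving — not a feasible corner.
bell pepper + sweet potato with both tight: 3.207 servings and 3.159 servings → $5.26.
So the least-cost plan costs $5.26.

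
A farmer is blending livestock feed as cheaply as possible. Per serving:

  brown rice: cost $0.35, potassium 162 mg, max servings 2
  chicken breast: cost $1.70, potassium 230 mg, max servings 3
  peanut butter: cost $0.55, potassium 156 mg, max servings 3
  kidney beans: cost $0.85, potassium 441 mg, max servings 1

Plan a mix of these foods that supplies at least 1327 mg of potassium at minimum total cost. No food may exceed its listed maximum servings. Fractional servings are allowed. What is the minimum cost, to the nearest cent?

$3.89

Cost per mg of potassium: kidney beans $0.0019, brown rice $0.0022, peanut butter $0.0035, chicken breast $0.0074.
Take 1 serving of kidney beans: +441.0 mg potassium for $0.85 (total $0.85, still need 886.0 mg).
Take 2 servings of brown rice: +324.0 mg potassium for $0.70 (total $1.55, still need 562.0 mg).
Take 3 servings of peanut butter: +468.0 mg potassium for $1.65 (total $3.20, still need 94.0 mg).
Take 0.4087 servings of chicken breast: +94.0 mg potassium for $0.69 (total $3.89, still need 0.0 mg).
Filling from the cheapest source first is optimal under one linear minimum: $3.89.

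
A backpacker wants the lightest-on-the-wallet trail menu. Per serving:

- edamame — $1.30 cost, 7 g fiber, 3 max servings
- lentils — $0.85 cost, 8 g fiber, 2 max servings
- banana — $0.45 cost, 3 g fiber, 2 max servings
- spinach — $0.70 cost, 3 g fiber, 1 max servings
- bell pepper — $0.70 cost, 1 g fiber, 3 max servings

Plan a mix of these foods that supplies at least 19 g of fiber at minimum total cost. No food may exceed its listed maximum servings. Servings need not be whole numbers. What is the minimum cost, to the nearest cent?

Cost per g of fiber: lentils $0.1062, banana $0.1500, edamame $0.1857, spinach $0.2333, bell pepper $0.7000.
Take 2 servings of lentils: +16.0 g fiber for $1.70 (total $1.70, still need 3.0 g).
Take 1 serving of banana: +3.0 g fiber for $0.45 (total $2.15, still need 0.0 g).
Filling from the cheapest source first is optimal under one linear minimum: $2.15.

$2.15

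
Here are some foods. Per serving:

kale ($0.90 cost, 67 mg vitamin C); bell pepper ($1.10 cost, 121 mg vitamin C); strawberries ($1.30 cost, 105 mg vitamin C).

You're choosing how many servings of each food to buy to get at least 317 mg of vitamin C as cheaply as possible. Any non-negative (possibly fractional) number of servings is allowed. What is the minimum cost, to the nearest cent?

Cost per mg of vitamin C: bell pepper $0.0091, strawberries $0.0124, kale $0.0134.
With no serving limits, use only bell pepper: 317 mg / 121 mg = 2.62 servings × $1.10 = $2.88.

$2.88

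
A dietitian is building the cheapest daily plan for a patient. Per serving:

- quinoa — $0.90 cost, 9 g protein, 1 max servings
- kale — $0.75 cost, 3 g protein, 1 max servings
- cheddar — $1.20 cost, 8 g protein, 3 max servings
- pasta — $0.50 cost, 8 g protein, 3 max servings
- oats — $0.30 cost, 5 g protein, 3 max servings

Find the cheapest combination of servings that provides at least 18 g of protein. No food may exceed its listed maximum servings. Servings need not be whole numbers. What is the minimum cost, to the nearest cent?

Cost per g of protein: oats $0.0600, pasta $0.0625, quinoa $0.1000, cheddar $0.1500, kale $0.2500.
Take 3 servings of oats: +15.0 g protein for $0.90 (total $0.90, still need 3.0 g).
Take 0.375 servings of pasta: +3.0 g protein for $0.19 (total $1.09, still need 0.0 g).
Filling from the cheapest source first is optimal under one linear minimum: $1.09.

$1.09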